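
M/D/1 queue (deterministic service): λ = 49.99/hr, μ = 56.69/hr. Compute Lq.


ρ = 49.99/56.69 = 0.8818
M/D/1: Lq = ρ²/(2(1−ρ)) = 0.7776/(2·0.1182) = 3.28969

Final: 3.28969


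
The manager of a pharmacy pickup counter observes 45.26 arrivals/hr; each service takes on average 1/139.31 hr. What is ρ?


ρ = λ/μ = 45.26/139.31 = 0.3249

Final: 0.3249


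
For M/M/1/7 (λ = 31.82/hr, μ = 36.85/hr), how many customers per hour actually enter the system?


ρ = 0.8635; P_K = (1−ρ)ρ^7/(1−ρ^8) = 0.070722
λ_eff = λ(1 − P_K) = 31.82·(1 − 0.070722) = 31.82·0.929278 = 29.5696 /hr

Final: 29.5696 /hr


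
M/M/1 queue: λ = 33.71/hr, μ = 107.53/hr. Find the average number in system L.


ρ = λ/μ = 33.71/107.53 = 0.3135
L = ρ/(1−ρ) = 0.3135/(1 − 0.3135) = 0.3135/0.6865 = 0.4567

Final: 0.4567


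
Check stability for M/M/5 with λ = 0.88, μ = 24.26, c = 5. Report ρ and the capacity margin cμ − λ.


Total capacity cμ = 5·24.26 = 121.30/hr
ρ = λ/(cμ) = 0.88/121.30 = 0.007255
Stable ⇔ ρ < 1: YES
Spare capacity = cμ − λ = 121.30 − 0.88 = 120.42/hr

Final: ρ = 0.007255; stable; margin = 120.42/hr


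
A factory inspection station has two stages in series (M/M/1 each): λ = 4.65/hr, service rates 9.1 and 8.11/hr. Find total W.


Each node sees arrival rate λ = 4.65/hr (tandem ⇒ throughput preserved).
W₁ = 1/(μ₁−λ) = 1/(9.1−4.65) = 0.22472 hr
W₂ = 1/(μ₂−λ) = 1/(8.11−4.65) = 0.28902 hr
W_total = W₁ + W₂ = 0.22472 + 0.28902 = 0.51374 hr

Final: 0.51374 hr


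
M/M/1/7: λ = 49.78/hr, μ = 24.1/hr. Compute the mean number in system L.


ρ = 49.78/24.1 = 2.0656
L = ρ[1 − (K+1)ρ^K + Kρ^(K+1)] / [(1−ρ)(1−ρ^(K+1))]
Numerator: 2.0656·(1 − 8·160.422377 + 7·331.362072) = 2142.307061
Denominator: (-1.0656)·(-330.362072) = 352.020665
L = 2142.307061/352.020665 = 6.0857

Final: 6.0857


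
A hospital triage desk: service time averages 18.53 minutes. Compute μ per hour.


μ = 1/(service time) in consistent units.
1 hour = 60 min, so μ = 60/18.53 = 3.2380 per hour

Final: 3.2380 /hr


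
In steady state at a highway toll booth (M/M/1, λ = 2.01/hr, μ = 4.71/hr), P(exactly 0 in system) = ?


ρ = 2.01/4.71 = 0.4268
P_n = (1−ρ)·ρ^n = (1 − 0.4268)·0.4268^0 = 0.5732·1.000000 = 0.573248

Final: 0.573248


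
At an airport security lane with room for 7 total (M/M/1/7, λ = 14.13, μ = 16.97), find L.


ρ = 14.13/16.97 = 0.8326
L = ρ[1 − (K+1)ρ^K + Kρ^(K+1)] / [(1−ρ)(1−ρ^(K+1))]
Numerator: 0.8326·(1 − 8·0.277474 + 7·0.231038) = 0.330953
Denominator: (0.1674)·(0.768962) = 0.128689
L = 0.330953/0.128689 = 2.5717

Final: 2.5717


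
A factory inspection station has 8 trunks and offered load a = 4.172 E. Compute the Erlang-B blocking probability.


B(c,a) = (a^c/c!) / Σ_{k=0}^{c} a^k/k!
a^8/8! = 2.276323
Σ terms (k=0..8): 1.00000 + 4.17200 + 8.70279 + 12.10268 + 12.62310 + 10.53271 + 7.32375 + 4.36495 + 2.27632 = 63.098308
B = 2.276323/63.098308 = 0.036076

Final: 0.036076


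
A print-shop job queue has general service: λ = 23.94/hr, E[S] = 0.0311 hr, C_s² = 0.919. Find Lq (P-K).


ρ = λ·E[S] = 23.94·0.0311 = 0.7445
Lq = ρ²(1+C_s²)/(2(1−ρ)) = 0.5543·(1+0.919)/(2·0.2555)
= 0.5543·1.9190/0.5109 = 2.08200

Final: 2.08200


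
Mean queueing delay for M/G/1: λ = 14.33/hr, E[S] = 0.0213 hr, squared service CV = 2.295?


ρ = λ·E[S] = 14.33·0.0213 = 0.3052
E[S²] = E[S]²(1+C_s²) = 0.0213²·(1+2.295) = 0.001495
Wq = λ·E[S²]/(2(1−ρ)) = 14.33·0.001495/(2·0.6948) = 0.01542 hr

Final: 0.01542 hr


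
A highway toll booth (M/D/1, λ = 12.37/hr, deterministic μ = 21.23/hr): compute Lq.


ρ = 12.37/21.23 = 0.5827
M/D/1: Lq = ρ²/(2(1−ρ)) = 0.3395/(2·0.4173) = 0.40675

Final: 0.40675


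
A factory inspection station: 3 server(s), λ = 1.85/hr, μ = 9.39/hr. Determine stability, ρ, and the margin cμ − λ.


Total capacity cμ = 3·9.39 = 28.17/hr
ρ = λ/(cμ) = 1.85/28.17 = 0.06567
Stable ⇔ ρ < 1: YES
Spare capacity = cμ − λ = 28.17 − 1.85 = 26.32/hr

Final: ρ = 0.06567; stable; margin = 26.32/hr


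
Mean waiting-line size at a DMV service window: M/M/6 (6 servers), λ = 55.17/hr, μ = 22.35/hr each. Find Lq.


a = λ/μ = 2.4685; ρ = a/6 = 0.4114
P₀ = 0.084271
Lq = P₀·a^c·ρ / (c!·(1−ρ)²) = 0.084271·226.23132·0.4114/(720·0.34644)
= 0.03144

Final: 0.03144


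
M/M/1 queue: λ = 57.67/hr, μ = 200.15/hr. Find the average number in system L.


ρ = λ/μ = 57.67/200.15 = 0.2881
L = ρ/(1−ρ) = 0.2881/(1 − 0.2881) = 0.2881/0.7119 = 0.4048

Final: 0.4048


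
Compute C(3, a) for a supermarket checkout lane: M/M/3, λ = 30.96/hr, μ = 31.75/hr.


a = λ/μ = 0.9751; ρ = a/3 = 0.3250
P₀ = 0.373204 (from M/M/c formula)
C(c,a) = [a^c/(c!(1−ρ))]·P₀ = [0.92720/(6·0.6750)]·0.373204
= 0.22895·0.373204 = 0.085445

Final: 0.085445


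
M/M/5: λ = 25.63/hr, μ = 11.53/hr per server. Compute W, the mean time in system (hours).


a = 2.2229; ρ = 0.4446; P₀ = 0.106885
Lq = P₀·a^c·ρ/(c!(1−ρ)²) = 0.06967
Wq = Lq/λ = 0.06967/25.63 = 0.002718 hr
W = Wq + 1/μ = 0.002718 + 0.08673 = 0.08945 hr

Final: 0.08945 hr


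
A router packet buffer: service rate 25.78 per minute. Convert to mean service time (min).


Mean service time = 1/μ = 1/25.78 minute = 0.03879 minute
In minutes: 0.03879 × 1 = 0.03879 min

Final: 0.03879 min


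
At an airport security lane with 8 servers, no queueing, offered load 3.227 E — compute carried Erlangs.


B(8,3.227) = 0.011642 (Erlang-B)
Carried load = a(1 − B) = 3.227·(1 − 0.011642) = 3.227·0.988358 = 3.1894 E

Final: 3.1894 Erlangs


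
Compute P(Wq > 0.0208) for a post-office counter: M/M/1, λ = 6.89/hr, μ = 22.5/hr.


ρ = 6.89/22.5 = 0.3062
P(Wq > t) = ρ·e^{−(μ−λ)t} = 0.3062·e^{−0.3247}
= 0.3062·0.722753 = 0.221323

Final: 0.221323


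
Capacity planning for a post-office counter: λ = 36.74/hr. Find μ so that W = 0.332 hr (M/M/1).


W = 1/(μ−λ) ⇒ μ − λ = 1/W = 1/0.332 = 3.0120
μ = λ + 1/W = 36.74 + 3.0120 = 39.7520 per hr

Final: 39.7520 /hr


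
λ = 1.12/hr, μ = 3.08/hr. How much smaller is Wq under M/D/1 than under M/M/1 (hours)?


ρ = 1.12/3.08 = 0.3636
Wq(M/M/1) = ρ/(μ−λ) = 0.3636/1.96 = 0.18553 hr
Wq(M/D/1) = ρ/(2(μ−λ)) = 0.09276 hr
Savings = 0.18553 − 0.09276 = 0.09276 hr

Final: 0.09276 hr


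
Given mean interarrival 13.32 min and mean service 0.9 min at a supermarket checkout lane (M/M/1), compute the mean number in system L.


λ = 60/13.32 = 4.5045 /hr
μ = 60/0.9 = 66.6667 /hr
ρ = λ/μ = 4.5045/66.6667 = 0.06757
L = ρ/(1−ρ) = 0.06757/0.9324 = 0.07246

Final: 0.07246


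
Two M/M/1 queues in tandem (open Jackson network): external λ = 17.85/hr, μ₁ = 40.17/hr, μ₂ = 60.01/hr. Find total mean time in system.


Each node sees arrival rate λ = 17.85/hr (tandem ⇒ throughput preserved).
W₁ = 1/(μ₁−λ) = 1/(40.17−17.85) = 0.04480 hr
W₂ = 1/(μ₂−λ) = 1/(60.01−17.85) = 0.02372 hr
W_total = W₁ + W₂ = 0.04480 + 0.02372 = 0.06852 hr

Final: 0.06852 hr


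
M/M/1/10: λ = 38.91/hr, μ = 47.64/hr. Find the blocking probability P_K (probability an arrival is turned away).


ρ = λ/μ = 38.91/47.64 = 0.8168
P_K = (1−ρ)ρ^K/(1−ρ^(K+1)) = (0.1832·0.132098)/(1 − 0.107891)
= 0.024207/0.892109 = 0.027134

Final: 0.027134


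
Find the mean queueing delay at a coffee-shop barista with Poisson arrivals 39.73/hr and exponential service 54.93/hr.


ρ = 39.73/54.93 = 0.7233
Wq = ρ/(μ−λ) = 0.7233/(54.93 − 39.73) = 0.7233/15.20 = 0.04758 hr

Final: 0.04758 hr


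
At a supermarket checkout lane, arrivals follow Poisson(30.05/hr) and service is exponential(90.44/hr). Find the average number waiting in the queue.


ρ = 30.05/90.44 = 0.3323
Lq = ρ²/(1−ρ) = 0.1104/0.6677 = 0.1653

Final: 0.1653


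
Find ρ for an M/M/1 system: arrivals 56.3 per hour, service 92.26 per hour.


ρ = λ/μ = 56.3/92.26 = 0.6102

Final: 0.6102


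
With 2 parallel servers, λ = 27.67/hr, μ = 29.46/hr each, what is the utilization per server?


ρ = λ/(cμ) = 27.67/(2·29.46) = 27.67/58.92 = 0.4696

Final: 0.4696


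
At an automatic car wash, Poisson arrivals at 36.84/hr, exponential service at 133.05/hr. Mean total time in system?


W = 1/(μ−λ) = 1/(133.05 − 36.84) = 1/96.21 = 0.01039 hr

Final: 0.01039 hr


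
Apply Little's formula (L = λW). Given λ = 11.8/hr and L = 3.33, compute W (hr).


W = L/λ = 3.33/11.8 = 0.2822 hr

Final: 0.2822 hr


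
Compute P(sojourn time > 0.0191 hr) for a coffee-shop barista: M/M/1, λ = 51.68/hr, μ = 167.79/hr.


W ~ Exponential(μ−λ) for M/M/1.
μ − λ = 167.79 − 51.68 = 116.1100
P(W > t) = e^{−(μ−λ)t} = e^{−2.2177} = 0.108859

Final: 0.108859


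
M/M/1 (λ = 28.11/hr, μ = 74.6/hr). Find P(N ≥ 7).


ρ = 28.11/74.6 = 0.3768
P(N ≥ n) = ρ^n = 0.3768^7 = 0.001079

Final: 0.001079


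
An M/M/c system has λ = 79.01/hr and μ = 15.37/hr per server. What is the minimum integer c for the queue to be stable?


Stability requires cμ > λ ⇔ c > λ/μ.
λ/μ = 79.01/15.37 = 5.1405
Minimum integer c = ⌊5.1405⌋ + 1 = 6
Check: 6·15.37 = 92.22 > 79.01, while 5·15.37 = 76.85 ≤ 79.01

Final: 6 servers


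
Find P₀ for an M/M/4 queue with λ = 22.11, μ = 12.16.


a = λ/μ = 22.11/12.16 = 1.8183; ρ = a/c = 0.4546
Σ_{k=0}^{3} a^k/k! (terms k=0..3) = 1.00000 + 1.81826 + 1.65303 + 1.00188 = 5.47316
Tail: a^4/(4!(1−ρ)) = 10.93001/(24·0.5454) = 0.83496
P₀ = 1/(5.47316 + 0.83496) = 1/6.30812 = 0.158526

Final: 0.158526


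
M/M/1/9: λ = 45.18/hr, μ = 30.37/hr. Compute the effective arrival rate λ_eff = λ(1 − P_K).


ρ = 1.4877; P_K = (1−ρ)ρ^9/(1−ρ^10) = 0.334093
λ_eff = λ(1 − P_K) = 45.18·(1 − 0.334093) = 45.18·0.665907 = 30.0857 /hr

Final: 30.0857 /hr


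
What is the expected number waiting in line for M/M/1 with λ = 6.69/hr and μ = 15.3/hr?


ρ = 6.69/15.3 = 0.4373
Lq = ρ²/(1−ρ) = 0.1912/0.5627 = 0.3397

Final: 0.3397


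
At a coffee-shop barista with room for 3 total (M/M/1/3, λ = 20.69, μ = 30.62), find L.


ρ = 20.69/30.62 = 0.6757
L = ρ[1 − (K+1)ρ^K + Kρ^(K+1)] / [(1−ρ)(1−ρ^(K+1))]
Numerator: 0.6757·(1 − 4·0.308508 + 3·0.208459) = 0.264434
Denominator: (0.3243)·(0.791541) = 0.256695
L = 0.264434/0.256695 = 1.0301

Final: 1.0301


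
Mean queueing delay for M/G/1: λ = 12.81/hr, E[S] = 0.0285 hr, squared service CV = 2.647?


ρ = λ·E[S] = 12.81·0.0285 = 0.3651
E[S²] = E[S]²(1+C_s²) = 0.0285²·(1+2.647) = 0.002962
Wq = λ·E[S²]/(2(1−ρ)) = 12.81·0.002962/(2·0.6349) = 0.02988 hr

Final: 0.02988 hr


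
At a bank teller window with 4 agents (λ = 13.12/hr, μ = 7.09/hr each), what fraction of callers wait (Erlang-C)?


a = λ/μ = 1.8505; ρ = a/4 = 0.4626
P₀ = 0.153187 (from M/M/c formula)
C(c,a) = [a^c/(c!(1−ρ))]·P₀ = [11.72601/(24·0.5374)]·0.153187
= 0.90920·0.153187 = 0.139278

Final: 0.139278


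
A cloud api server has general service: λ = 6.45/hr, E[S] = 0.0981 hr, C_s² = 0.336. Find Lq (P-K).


ρ = λ·E[S] = 6.45·0.0981 = 0.6327
Lq = ρ²(1+C_s²)/(2(1−ρ)) = 0.4004·(1+0.336)/(2·0.3673)
= 0.4004·1.3360/0.7345 = 0.72823

Final: 0.72823


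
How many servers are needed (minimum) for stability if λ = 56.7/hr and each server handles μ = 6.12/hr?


Stability requires cμ > λ ⇔ c > λ/μ.
λ/μ = 56.7/6.12 = 9.2647
Minimum integer c = ⌊9.2647⌋ + 1 = 10
Check: 10·6.12 = 61.20 > 56.7, while 9·6.12 = 55.08 ≤ 56.7

Final: 10 servers


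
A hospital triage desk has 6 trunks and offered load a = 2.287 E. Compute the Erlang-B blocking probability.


B(c,a) = (a^c/c!) / Σ_{k=0}^{c} a^k/k!
a^6/6! = 0.198730
Σ terms (k=0..6): 1.00000 + 2.28700 + 2.61518 + 1.99364 + 1.13986 + 0.52137 + 0.19873 = 9.755797
B = 0.198730/9.755797 = 0.020371

Final: 0.020371


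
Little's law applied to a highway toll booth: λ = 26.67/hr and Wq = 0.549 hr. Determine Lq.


Lq = λWq = 26.67·0.549 = 14.6418

Final: 14.6418


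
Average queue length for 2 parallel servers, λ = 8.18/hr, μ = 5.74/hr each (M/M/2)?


a = λ/μ = 1.4251; ρ = a/2 = 0.7125
P₀ = 0.167854
Lq = P₀·a^c·ρ / (c!·(1−ρ)²) = 0.167854·2.03087·0.7125/(2·0.08263)
= 1.46977

Final: 1.46977


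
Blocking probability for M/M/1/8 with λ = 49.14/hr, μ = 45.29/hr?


ρ = λ/μ = 49.14/45.29 = 1.0850
P_K = (1−ρ)ρ^K/(1−ρ^(K+1)) = (-0.08501·1.920714)/(1 − 2.083989)
= -0.163276/-1.083989 = 0.150625

Final: 0.150625


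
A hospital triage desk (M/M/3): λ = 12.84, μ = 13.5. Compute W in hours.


a = 0.9511; ρ = 0.3170; P₀ = 0.382646
Lq = P₀·a^c·ρ/(c!(1−ρ)²) = 0.03730
Wq = Lq/λ = 0.03730/12.84 = 0.002905 hr
W = Wq + 1/μ = 0.002905 + 0.07407 = 0.07698 hr

Final: 0.07698 hr


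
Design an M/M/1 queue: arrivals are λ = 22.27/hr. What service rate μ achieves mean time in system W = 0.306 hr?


W = 1/(μ−λ) ⇒ μ − λ = 1/W = 1/0.306 = 3.2680
μ = λ + 1/W = 22.27 + 3.2680 = 25.5380 per hr

Final: 25.5380 /hr


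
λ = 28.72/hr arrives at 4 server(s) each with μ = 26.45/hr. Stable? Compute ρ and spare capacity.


Total capacity cμ = 4·26.45 = 105.80/hr
ρ = λ/(cμ) = 28.72/105.80 = 0.2715
Stable ⇔ ρ < 1: YES
Spare capacity = cμ − λ = 105.80 − 28.72 = 77.08/hr

Final: ρ = 0.2715; stable; margin = 77.08/hr


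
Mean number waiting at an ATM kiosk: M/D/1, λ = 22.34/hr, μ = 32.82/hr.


ρ = 22.34/32.82 = 0.6807
M/D/1: Lq = ρ²/(2(1−ρ)) = 0.4633/(2·0.3193) = 0.72550

Final: 0.72550


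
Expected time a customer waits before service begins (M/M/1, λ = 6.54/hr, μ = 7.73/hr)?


ρ = 6.54/7.73 = 0.8461
Wq = ρ/(μ−λ) = 0.8461/(7.73 − 6.54) = 0.8461/1.19 = 0.7110 hr

Final: 0.7110 hr


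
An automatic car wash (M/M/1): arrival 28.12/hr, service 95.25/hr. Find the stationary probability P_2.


ρ = 28.12/95.25 = 0.2952
P_n = (1−ρ)·ρ^n = (1 − 0.2952)·0.2952^2 = 0.7048·0.087157 = 0.061426

Final: 0.061426


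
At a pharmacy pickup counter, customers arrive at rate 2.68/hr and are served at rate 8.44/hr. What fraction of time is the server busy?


ρ = λ/μ = 2.68/8.44 = 0.3175

Final: 0.3175


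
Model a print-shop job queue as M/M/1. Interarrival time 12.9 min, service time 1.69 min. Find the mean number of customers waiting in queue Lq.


λ = 60/12.9 = 4.6512 /hr
μ = 60/1.69 = 35.5030 /hr
ρ = λ/μ = 4.6512/35.5030 = 0.1310
Lq = ρ²/(1−ρ) = 0.01716/0.8690 = 0.01975

Final: 0.01975


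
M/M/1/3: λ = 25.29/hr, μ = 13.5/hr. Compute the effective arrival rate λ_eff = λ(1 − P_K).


ρ = 1.8733; P_K = (1−ρ)ρ^3/(1−ρ^4) = 0.507391
λ_eff = λ(1 − P_K) = 25.29·(1 − 0.507391) = 25.29·0.492609 = 12.4581 /hr

Final: 12.4581 /hr


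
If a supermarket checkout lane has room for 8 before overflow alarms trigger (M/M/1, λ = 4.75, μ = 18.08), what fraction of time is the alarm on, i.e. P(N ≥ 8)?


ρ = 4.75/18.08 = 0.2627
P(N ≥ n) = ρ^n = 0.2627^8 = 0.00002270

Final: 0.00002270


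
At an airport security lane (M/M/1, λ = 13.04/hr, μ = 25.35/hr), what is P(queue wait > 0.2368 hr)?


ρ = 13.04/25.35 = 0.5144
P(Wq > t) = ρ·e^{−(μ−λ)t} = 0.5144·e^{−2.9150}
= 0.5144·0.054204 = 0.027882

Final: 0.027882


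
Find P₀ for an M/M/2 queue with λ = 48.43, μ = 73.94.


a = λ/μ = 48.43/73.94 = 0.6550; ρ = a/c = 0.3275
Σ_{k=0}^{1} a^k/k! (terms k=0..1) = 1.00000 + 0.65499 = 1.65499
Tail: a^2/(2!(1−ρ)) = 0.42901/(2·0.6725) = 0.31897
P₀ = 1/(1.65499 + 0.31897) = 1/1.97396 = 0.506597

Final: 0.506597


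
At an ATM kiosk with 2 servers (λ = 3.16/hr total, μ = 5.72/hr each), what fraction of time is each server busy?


ρ = λ/(cμ) = 3.16/(2·5.72) = 3.16/11.44 = 0.2762

Final: 0.2762


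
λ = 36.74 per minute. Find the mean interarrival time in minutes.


Mean interarrival time = 1/λ = 1/36.74 minute = 0.02722 minute
In minutes: 0.02722 × 1 = 0.02722 min

Final: 0.02722 min


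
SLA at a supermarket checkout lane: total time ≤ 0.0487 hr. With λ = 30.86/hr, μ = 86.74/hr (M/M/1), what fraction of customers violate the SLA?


W ~ Exponential(μ−λ) for M/M/1.
μ − λ = 86.74 − 30.86 = 55.8800
P(W > t) = e^{−(μ−λ)t} = e^{−2.7214} = 0.065785

Final: 0.065785


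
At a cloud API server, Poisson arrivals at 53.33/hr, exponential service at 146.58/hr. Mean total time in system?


W = 1/(μ−λ) = 1/(146.58 − 53.33) = 1/93.25 = 0.01072 hr

Final: 0.01072 hr


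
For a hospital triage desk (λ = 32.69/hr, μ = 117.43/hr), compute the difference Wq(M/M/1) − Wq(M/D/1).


ρ = 32.69/117.43 = 0.2784
Wq(M/M/1) = ρ/(μ−λ) = 0.2784/84.74 = 0.003285 hr
Wq(M/D/1) = ρ/(2(μ−λ)) = 0.001643 hr
Savings = 0.003285 − 0.001643 = 0.001643 hr

Final: 0.001643 hr


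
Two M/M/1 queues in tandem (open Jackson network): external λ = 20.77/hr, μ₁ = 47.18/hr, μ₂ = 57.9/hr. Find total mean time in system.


Each node sees arrival rate λ = 20.77/hr (tandem ⇒ throughput preserved).
W₁ = 1/(μ₁−λ) = 1/(47.18−20.77) = 0.03786 hr
W₂ = 1/(μ₂−λ) = 1/(57.9−20.77) = 0.02693 hr
W_total = W₁ + W₂ = 0.03786 + 0.02693 = 0.06480 hr

Final: 0.06480 hr


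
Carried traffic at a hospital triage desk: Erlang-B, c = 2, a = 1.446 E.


B(2,1.446) = 0.299433 (Erlang-B)
Carried load = a(1 − B) = 1.446·(1 − 0.299433) = 1.446·0.700567 = 1.0130 E

Final: 1.0130 Erlangs


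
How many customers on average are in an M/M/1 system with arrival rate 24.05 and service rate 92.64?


ρ = λ/μ = 24.05/92.64 = 0.2596
L = ρ/(1−ρ) = 0.2596/(1 − 0.2596) = 0.2596/0.7404 = 0.3506

Final: 0.3506


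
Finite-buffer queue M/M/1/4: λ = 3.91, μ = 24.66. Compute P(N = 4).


ρ = λ/μ = 3.91/24.66 = 0.1586
P_K = (1−ρ)ρ^K/(1−ρ^(K+1)) = (0.8414·0.0006320)/(1 − 0.0001002)
= 0.0005318/0.999900 = 0.0005319

Final: 0.0005319


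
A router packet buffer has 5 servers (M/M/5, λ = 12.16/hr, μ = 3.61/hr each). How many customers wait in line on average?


a = λ/μ = 3.3684; ρ = a/5 = 0.6737
P₀ = 0.030442
Lq = P₀·a^c·ρ / (c!·(1−ρ)²) = 0.030442·433.64253·0.6737/(120·0.10648)
= 0.69599

Final: 0.69599


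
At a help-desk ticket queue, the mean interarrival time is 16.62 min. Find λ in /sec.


λ = 1/(interarrival time) in consistent units.
1 second = 0.0166667 min, so λ = 0.0166667/16.62 = 0.001003 per second

Final: 0.001003 /sec


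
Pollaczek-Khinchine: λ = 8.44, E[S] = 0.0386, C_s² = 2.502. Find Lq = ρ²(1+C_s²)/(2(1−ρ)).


ρ = λ·E[S] = 8.44·0.0386 = 0.3258
Lq = ρ²(1+C_s²)/(2(1−ρ)) = 0.1061·(1+2.502)/(2·0.6742)
= 0.1061·3.5020/1.3484 = 0.27564

Final: 0.27564


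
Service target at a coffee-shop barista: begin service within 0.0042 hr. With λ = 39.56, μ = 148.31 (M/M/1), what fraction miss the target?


ρ = 39.56/148.31 = 0.2667
P(Wq > t) = ρ·e^{−(μ−λ)t} = 0.2667·e^{−0.4567}
= 0.2667·0.633339 = 0.168936

Final: 0.168936


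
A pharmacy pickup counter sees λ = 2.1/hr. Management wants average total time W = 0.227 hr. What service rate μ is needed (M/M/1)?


W = 1/(μ−λ) ⇒ μ − λ = 1/W = 1/0.227 = 4.4053
μ = λ + 1/W = 2.1 + 4.4053 = 6.5053 per hr

Final: 6.5053 /hr


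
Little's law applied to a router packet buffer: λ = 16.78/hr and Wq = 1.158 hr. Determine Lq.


Lq = λWq = 16.78·1.158 = 19.4312

Final: 19.4312


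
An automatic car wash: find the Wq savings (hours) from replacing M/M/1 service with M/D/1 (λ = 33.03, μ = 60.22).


ρ = 33.03/60.22 = 0.5485
Wq(M/M/1) = ρ/(μ−λ) = 0.5485/27.19 = 0.02017 hr
Wq(M/D/1) = ρ/(2(μ−λ)) = 0.01009 hr
Savings = 0.02017 − 0.01009 = 0.01009 hr

Final: 0.01009 hr


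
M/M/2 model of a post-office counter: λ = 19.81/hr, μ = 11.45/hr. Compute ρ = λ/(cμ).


ρ = λ/(cμ) = 19.81/(2·11.45) = 19.81/22.90 = 0.8651

Final: 0.8651


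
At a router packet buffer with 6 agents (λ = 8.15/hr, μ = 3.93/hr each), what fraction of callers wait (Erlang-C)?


a = λ/μ = 2.0738; ρ = a/6 = 0.3456
P₀ = 0.125477 (from M/M/c formula)
C(c,a) = [a^c/(c!(1−ρ))]·P₀ = [79.54087/(720·0.6544)]·0.125477
= 0.16882·0.125477 = 0.021184

Final: 0.021184


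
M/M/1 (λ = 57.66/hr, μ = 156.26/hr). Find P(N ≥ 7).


ρ = 57.66/156.26 = 0.3690
P(N ≥ n) = ρ^n = 0.3690^7 = 0.0009315

Final: 0.0009315


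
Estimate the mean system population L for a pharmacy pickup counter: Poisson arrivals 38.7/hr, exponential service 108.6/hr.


ρ = λ/μ = 38.7/108.6 = 0.3564
L = ρ/(1−ρ) = 0.3564/(1 − 0.3564) = 0.3564/0.6436 = 0.5536

Final: 0.5536


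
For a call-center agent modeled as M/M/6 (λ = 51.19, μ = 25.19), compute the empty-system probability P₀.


a = λ/μ = 51.19/25.19 = 2.0322; ρ = a/c = 0.3387
Σ_{k=0}^{5} a^k/k! (terms k=0..5) = 1.00000 + 2.03216 + 2.06483 + 1.39868 + 0.71059 + 0.28880 = 7.49506
Tail: a^6/(6!(1−ρ)) = 70.42742/(720·0.6613) = 0.14791
P₀ = 1/(7.49506 + 0.14791) = 1/7.64297 = 0.130839

Final: 0.130839


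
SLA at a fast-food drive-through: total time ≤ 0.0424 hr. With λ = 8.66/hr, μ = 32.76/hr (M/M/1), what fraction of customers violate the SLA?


W ~ Exponential(μ−λ) for M/M/1.
μ − λ = 32.76 − 8.66 = 24.1000
P(W > t) = e^{−(μ−λ)t} = e^{−1.0218} = 0.359932

Final: 0.359932


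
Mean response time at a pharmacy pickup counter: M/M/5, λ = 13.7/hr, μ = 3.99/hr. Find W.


a = 3.4336; ρ = 0.6867; P₀ = 0.028121
Lq = P₀·a^c·ρ/(c!(1−ρ)²) = 0.78250
Wq = Lq/λ = 0.78250/13.7 = 0.05712 hr
W = Wq + 1/μ = 0.05712 + 0.25063 = 0.30774 hr

Final: 0.30774 hr


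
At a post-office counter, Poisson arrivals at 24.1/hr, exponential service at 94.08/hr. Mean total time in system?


W = 1/(μ−λ) = 1/(94.08 − 24.1) = 1/69.98 = 0.01429 hr

Final: 0.01429 hr


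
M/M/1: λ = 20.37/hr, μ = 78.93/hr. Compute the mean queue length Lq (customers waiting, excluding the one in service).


ρ = 20.37/78.93 = 0.2581
Lq = ρ²/(1−ρ) = 0.06660/0.7419 = 0.08977

Final: 0.08977


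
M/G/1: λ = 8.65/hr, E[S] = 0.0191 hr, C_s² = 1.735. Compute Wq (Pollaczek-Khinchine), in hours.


ρ = λ·E[S] = 8.65·0.0191 = 0.1652
E[S²] = E[S]²(1+C_s²) = 0.0191²·(1+1.735) = 0.0009978
Wq = λ·E[S²]/(2(1−ρ)) = 8.65·0.0009978/(2·0.8348) = 0.005169 hr

Final: 0.005169 hr


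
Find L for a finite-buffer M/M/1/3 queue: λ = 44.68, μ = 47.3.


ρ = 44.68/47.3 = 0.9446
L = ρ[1 − (K+1)ρ^K + Kρ^(K+1)] / [(1−ρ)(1−ρ^(K+1))]
Numerator: 0.9446·(1 − 4·0.842861 + 3·0.796174) = 0.016132
Denominator: (0.05539)·(0.203826) = 0.011290
L = 0.016132/0.011290 = 1.4288

Final: 1.4288


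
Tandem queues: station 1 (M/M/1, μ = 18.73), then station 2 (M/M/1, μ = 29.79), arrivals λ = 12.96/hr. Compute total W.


Each node sees arrival rate λ = 12.96/hr (tandem ⇒ throughput preserved).
W₁ = 1/(μ₁−λ) = 1/(18.73−12.96) = 0.17331 hr
W₂ = 1/(μ₂−λ) = 1/(29.79−12.96) = 0.05942 hr
W_total = W₁ + W₂ = 0.17331 + 0.05942 = 0.23273 hr

Final: 0.23273 hr


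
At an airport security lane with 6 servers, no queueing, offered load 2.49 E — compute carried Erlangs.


B(6,2.49) = 0.027833 (Erlang-B)
Carried load = a(1 − B) = 2.49·(1 − 0.027833) = 2.49·0.972167 = 2.4207 E

Final: 2.4207 Erlangs


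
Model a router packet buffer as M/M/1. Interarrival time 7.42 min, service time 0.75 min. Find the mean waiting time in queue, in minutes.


λ = 60/7.42 = 8.0863 /hr
μ = 60/0.75 = 80.0000 /hr
ρ = λ/μ = 8.0863/80.0000 = 0.1011
Wq = ρ/(μ−λ) = 0.1011/(80.0000−8.0863) = 0.001406 hr
In minutes: 0.001406·60 = 0.08433 min

Final: 0.08433 min


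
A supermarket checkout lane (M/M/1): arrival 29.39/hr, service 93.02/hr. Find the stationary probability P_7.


ρ = 29.39/93.02 = 0.3160
P_n = (1−ρ)·ρ^n = (1 − 0.3160)·0.3160^7 = 0.6840·0.0003143 = 0.0002150

Final: 0.0002150


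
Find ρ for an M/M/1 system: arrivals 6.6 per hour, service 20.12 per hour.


ρ = λ/μ = 6.6/20.12 = 0.3280

Final: 0.3280


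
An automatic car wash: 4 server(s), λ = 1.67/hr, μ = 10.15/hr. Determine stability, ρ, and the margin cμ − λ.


Total capacity cμ = 4·10.15 = 40.60/hr
ρ = λ/(cμ) = 1.67/40.60 = 0.04113
Stable ⇔ ρ < 1: YES
Spare capacity = cμ − λ = 40.60 − 1.67 = 38.93/hr

Final: ρ = 0.04113; stable; margin = 38.93/hr


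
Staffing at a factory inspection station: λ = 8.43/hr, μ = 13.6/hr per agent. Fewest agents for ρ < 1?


Stability requires cμ > λ ⇔ c > λ/μ.
λ/μ = 8.43/13.6 = 0.6199
Minimum integer c = ⌊0.6199⌋ + 1 = 1
Check: 1·13.6 = 13.60 > 8.43, while 0·13.6 = 0.00 ≤ 8.43

Final: 1 servers


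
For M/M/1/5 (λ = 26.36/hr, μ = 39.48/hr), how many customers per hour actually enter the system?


ρ = 0.6677; P_K = (1−ρ)ρ^5/(1−ρ^6) = 0.048382
λ_eff = λ(1 − P_K) = 26.36·(1 − 0.048382) = 26.36·0.951618 = 25.0846 /hr

Final: 25.0846 /hr


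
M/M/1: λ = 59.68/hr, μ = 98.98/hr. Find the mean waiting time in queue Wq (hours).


ρ = 59.68/98.98 = 0.6030
Wq = ρ/(μ−λ) = 0.6030/(98.98 − 59.68) = 0.6030/39.30 = 0.01534 hr

Final: 0.01534 hr


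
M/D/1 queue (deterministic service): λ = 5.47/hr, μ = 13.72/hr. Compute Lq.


ρ = 5.47/13.72 = 0.3987
M/D/1: Lq = ρ²/(2(1−ρ)) = 0.1590/(2·0.6013) = 0.13217

Final: 0.13217


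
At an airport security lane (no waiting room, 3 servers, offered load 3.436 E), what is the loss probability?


B(c,a) = (a^c/c!) / Σ_{k=0}^{c} a^k/k!
a^3/3! = 6.760958
Σ terms (k=0..3): 1.00000 + 3.43600 + 5.90305 + 6.76096 = 17.100006
B = 6.760958/17.100006 = 0.395378

Final: 0.395378


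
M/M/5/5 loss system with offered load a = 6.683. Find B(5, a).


B(c,a) = (a^c/c!) / Σ_{k=0}^{c} a^k/k!
a^5/5! = 111.090280
Σ terms (k=0..5): 1.00000 + 6.68300 + 22.33124 + 49.74657 + 83.11408 + 111.09028 = 273.965173
B = 111.090280/273.965173 = 0.405491

Final: 0.405491


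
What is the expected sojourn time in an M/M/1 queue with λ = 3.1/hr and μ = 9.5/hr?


W = 1/(μ−λ) = 1/(9.5 − 3.1) = 1/6.40 = 0.1562 hr

Final: 0.1562 hr


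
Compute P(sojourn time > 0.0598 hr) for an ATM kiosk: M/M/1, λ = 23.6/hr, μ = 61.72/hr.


W ~ Exponential(μ−λ) for M/M/1.
μ − λ = 61.72 − 23.6 = 38.1200
P(W > t) = e^{−(μ−λ)t} = e^{−2.2796} = 0.102328

Final: 0.102328


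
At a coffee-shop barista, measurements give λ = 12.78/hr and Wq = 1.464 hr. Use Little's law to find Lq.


Lq = λWq = 12.78·1.464 = 18.7099

Final: 18.7099


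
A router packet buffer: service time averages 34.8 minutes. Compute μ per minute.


μ = 1/(service time) in consistent units.
1 minute = 1 min, so μ = 1/34.8 = 0.02874 per minute

Final: 0.02874 /min


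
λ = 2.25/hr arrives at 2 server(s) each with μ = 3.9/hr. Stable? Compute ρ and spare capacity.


Total capacity cμ = 2·3.9 = 7.80/hr
ρ = λ/(cμ) = 2.25/7.80 = 0.2885
Stable ⇔ ρ < 1: YES
Spare capacity = cμ − λ = 7.80 − 2.25 = 5.55/hr

Final: ρ = 0.2885; stable; margin = 5.55/hr


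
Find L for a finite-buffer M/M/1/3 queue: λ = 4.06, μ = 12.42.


ρ = 4.06/12.42 = 0.3269
L = ρ[1 − (K+1)ρ^K + Kρ^(K+1)] / [(1−ρ)(1−ρ^(K+1))]
Numerator: 0.3269·(1 − 4·0.034931 + 3·0.011419) = 0.292415
Denominator: (0.6731)·(0.988581) = 0.665422
L = 0.292415/0.665422 = 0.4394

Final: 0.4394


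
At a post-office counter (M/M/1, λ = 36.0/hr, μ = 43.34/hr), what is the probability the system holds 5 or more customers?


ρ = 36.0/43.34 = 0.8306
P(N ≥ n) = ρ^n = 0.8306^5 = 0.395429

Final: 0.395429


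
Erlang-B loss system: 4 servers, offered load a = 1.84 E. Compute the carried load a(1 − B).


B(4,1.84) = 0.078959 (Erlang-B)
Carried load = a(1 − B) = 1.84·(1 − 0.078959) = 1.84·0.921041 = 1.6947 E

Final: 1.6947 Erlangs


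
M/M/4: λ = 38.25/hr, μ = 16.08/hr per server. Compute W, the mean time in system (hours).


a = 2.3787; ρ = 0.5947; P₀ = 0.085160
Lq = P₀·a^c·ρ/(c!(1−ρ)²) = 0.41125
Wq = Lq/λ = 0.41125/38.25 = 0.01075 hr
W = Wq + 1/μ = 0.01075 + 0.06219 = 0.07294 hr

Final: 0.07294 hr


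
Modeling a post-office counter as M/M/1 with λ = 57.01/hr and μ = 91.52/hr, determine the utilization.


ρ = λ/μ = 57.01/91.52 = 0.6229

Final: 0.6229


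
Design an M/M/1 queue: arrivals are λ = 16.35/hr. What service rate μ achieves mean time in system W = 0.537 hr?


W = 1/(μ−λ) ⇒ μ − λ = 1/W = 1/0.537 = 1.8622
μ = λ + 1/W = 16.35 + 1.8622 = 18.2122 per hr

Final: 18.2122 /hr


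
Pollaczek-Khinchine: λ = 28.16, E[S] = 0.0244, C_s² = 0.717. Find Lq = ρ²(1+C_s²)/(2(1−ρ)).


ρ = λ·E[S] = 28.16·0.0244 = 0.6871
Lq = ρ²(1+C_s²)/(2(1−ρ)) = 0.4721·(1+0.717)/(2·0.3129)
= 0.4721·1.7170/0.6258 = 1.29534

Final: 1.29534


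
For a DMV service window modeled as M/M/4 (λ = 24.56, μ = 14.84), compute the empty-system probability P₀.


a = λ/μ = 24.56/14.84 = 1.6550; ρ = a/c = 0.4137
Σ_{k=0}^{3} a^k/k! (terms k=0..3) = 1.00000 + 1.65499 + 1.36949 + 0.75550 = 4.77997
Tail: a^4/(4!(1−ρ)) = 7.50201/(24·0.5863) = 0.53319
P₀ = 1/(4.77997 + 0.53319) = 1/5.31316 = 0.188212

Final: 0.188212


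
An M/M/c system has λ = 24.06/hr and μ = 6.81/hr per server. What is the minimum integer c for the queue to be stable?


Stability requires cμ > λ ⇔ c > λ/μ.
λ/μ = 24.06/6.81 = 3.5330
Minimum integer c = ⌊3.5330⌋ + 1 = 4
Check: 4·6.81 = 27.24 > 24.06, while 3·6.81 = 20.43 ≤ 24.06

Final: 4 servers


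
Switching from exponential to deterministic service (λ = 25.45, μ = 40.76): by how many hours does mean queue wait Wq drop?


ρ = 25.45/40.76 = 0.6244
Wq(M/M/1) = ρ/(μ−λ) = 0.6244/15.31 = 0.04078 hr
Wq(M/D/1) = ρ/(2(μ−λ)) = 0.02039 hr
Savings = 0.04078 − 0.02039 = 0.02039 hr

Final: 0.02039 hr


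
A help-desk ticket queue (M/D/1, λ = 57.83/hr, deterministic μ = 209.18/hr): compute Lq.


ρ = 57.83/209.18 = 0.2765
M/D/1: Lq = ρ²/(2(1−ρ)) = 0.07643/(2·0.7235) = 0.05282

Final: 0.05282


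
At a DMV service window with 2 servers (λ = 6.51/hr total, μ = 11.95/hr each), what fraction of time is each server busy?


ρ = λ/(cμ) = 6.51/(2·11.95) = 6.51/23.90 = 0.2724

Final: 0.2724


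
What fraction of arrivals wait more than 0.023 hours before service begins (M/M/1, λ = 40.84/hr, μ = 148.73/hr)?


ρ = 40.84/148.73 = 0.2746
P(Wq > t) = ρ·e^{−(μ−λ)t} = 0.2746·e^{−2.4815}
= 0.2746·0.083620 = 0.022961

Final: 0.022961


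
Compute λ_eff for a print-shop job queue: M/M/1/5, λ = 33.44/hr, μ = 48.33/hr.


ρ = 0.6919; P_K = (1−ρ)ρ^5/(1−ρ^6) = 0.054878
λ_eff = λ(1 − P_K) = 33.44·(1 − 0.054878) = 33.44·0.945122 = 31.6049 /hr

Final: 31.6049 /hr


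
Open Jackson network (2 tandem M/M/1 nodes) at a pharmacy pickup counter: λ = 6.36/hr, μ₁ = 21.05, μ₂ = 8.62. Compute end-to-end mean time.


Each node sees arrival rate λ = 6.36/hr (tandem ⇒ throughput preserved).
W₁ = 1/(μ₁−λ) = 1/(21.05−6.36) = 0.06807 hr
W₂ = 1/(μ₂−λ) = 1/(8.62−6.36) = 0.44248 hr
W_total = W₁ + W₂ = 0.06807 + 0.44248 = 0.51055 hr

Final: 0.51055 hr


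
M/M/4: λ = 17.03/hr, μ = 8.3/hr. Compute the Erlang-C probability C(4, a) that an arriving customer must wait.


a = λ/μ = 2.0518; ρ = a/4 = 0.5130
P₀ = 0.123264 (from M/M/c formula)
C(c,a) = [a^c/(c!(1−ρ))]·P₀ = [17.72337/(24·0.4870)]·0.123264
= 1.51622·0.123264 = 0.186896

Final: 0.186896


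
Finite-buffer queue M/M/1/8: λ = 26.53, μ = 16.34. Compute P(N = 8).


ρ = λ/μ = 26.53/16.34 = 1.6236
P_K = (1−ρ)ρ^K/(1−ρ^(K+1)) = (-0.6236·48.292711)/(1 − 78.409156)
= -30.116446/-77.409156 = 0.389055

Final: 0.389055


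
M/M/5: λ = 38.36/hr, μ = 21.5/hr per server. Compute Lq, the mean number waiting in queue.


a = λ/μ = 1.7842; ρ = a/5 = 0.3568
P₀ = 0.167254
Lq = P₀·a^c·ρ / (c!·(1−ρ)²) = 0.167254·18.08009·0.3568/(120·0.41366)
= 0.02174

Final: 0.02174


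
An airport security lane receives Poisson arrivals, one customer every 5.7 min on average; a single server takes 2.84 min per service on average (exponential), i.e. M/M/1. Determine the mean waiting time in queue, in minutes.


λ = 60/5.7 = 10.5263 /hr
μ = 60/2.84 = 21.1268 /hr
ρ = λ/μ = 10.5263/21.1268 = 0.4982
Wq = ρ/(μ−λ) = 0.4982/(21.1268−10.5263) = 0.04700 hr
In minutes: 0.04700·60 = 2.820 min

Final: 2.820 min


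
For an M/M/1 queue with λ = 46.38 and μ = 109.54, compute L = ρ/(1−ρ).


ρ = λ/μ = 46.38/109.54 = 0.4234
L = ρ/(1−ρ) = 0.4234/(1 − 0.4234) = 0.4234/0.5766 = 0.7343

Final: 0.7343


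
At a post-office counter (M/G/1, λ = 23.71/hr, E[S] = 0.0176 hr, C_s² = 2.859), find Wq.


ρ = λ·E[S] = 23.71·0.0176 = 0.4173
E[S²] = E[S]²(1+C_s²) = 0.0176²·(1+2.859) = 0.001195
Wq = λ·E[S²]/(2(1−ρ)) = 23.71·0.001195/(2·0.5827) = 0.02432 hr

Final: 0.02432 hr


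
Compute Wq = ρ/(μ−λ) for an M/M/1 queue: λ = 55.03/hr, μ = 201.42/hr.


ρ = 55.03/201.42 = 0.2732
Wq = ρ/(μ−λ) = 0.2732/(201.42 − 55.03) = 0.2732/146.39 = 0.001866 hr

Final: 0.001866 hr


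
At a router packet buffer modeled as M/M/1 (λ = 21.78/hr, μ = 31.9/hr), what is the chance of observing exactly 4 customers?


ρ = 21.78/31.9 = 0.6828
P_n = (1−ρ)·ρ^n = (1 − 0.6828)·0.6828^4 = 0.3172·0.217305 = 0.068938

Final: 0.068938


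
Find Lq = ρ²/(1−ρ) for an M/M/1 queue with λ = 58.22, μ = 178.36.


ρ = 58.22/178.36 = 0.3264
Lq = ρ²/(1−ρ) = 0.1065/0.6736 = 0.1582

Final: 0.1582


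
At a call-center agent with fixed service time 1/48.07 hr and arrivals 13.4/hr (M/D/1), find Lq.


ρ = 13.4/48.07 = 0.2788
M/D/1: Lq = ρ²/(2(1−ρ)) = 0.07771/(2·0.7212) = 0.05387

Final: 0.05387


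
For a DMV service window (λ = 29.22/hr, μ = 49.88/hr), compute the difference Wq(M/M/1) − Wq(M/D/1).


ρ = 29.22/49.88 = 0.5858
Wq(M/M/1) = ρ/(μ−λ) = 0.5858/20.66 = 0.02835 hr
Wq(M/D/1) = ρ/(2(μ−λ)) = 0.01418 hr
Savings = 0.02835 − 0.01418 = 0.01418 hr

Final: 0.01418 hr


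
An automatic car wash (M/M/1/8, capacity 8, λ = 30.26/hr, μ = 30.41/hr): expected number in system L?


ρ = 30.26/30.41 = 0.9951
L = ρ[1 − (K+1)ρ^K + Kρ^(K+1)] / [(1−ρ)(1−ρ^(K+1))]
Numerator: 0.9951·(1 − 9·0.961214 + 8·0.956473) = 0.0008517
Denominator: (0.004933)·(0.043527) = 0.0002147
L = 0.0008517/0.0002147 = 3.9670

Final: 3.9670


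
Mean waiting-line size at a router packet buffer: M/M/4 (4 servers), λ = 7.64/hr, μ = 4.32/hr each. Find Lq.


a = λ/μ = 1.7685; ρ = a/4 = 0.4421
P₀ = 0.167088
Lq = P₀·a^c·ρ / (c!·(1−ρ)²) = 0.167088·9.78224·0.4421/(24·0.31122)
= 0.09675

Final: 0.09675


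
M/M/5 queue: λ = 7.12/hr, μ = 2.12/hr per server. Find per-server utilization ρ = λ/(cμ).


ρ = λ/(cμ) = 7.12/(5·2.12) = 7.12/10.60 = 0.6717

Final: 0.6717


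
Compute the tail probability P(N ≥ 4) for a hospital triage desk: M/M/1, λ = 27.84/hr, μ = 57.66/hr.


ρ = 27.84/57.66 = 0.4828
P(N ≥ n) = ρ^n = 0.4828^4 = 0.054347

Final: 0.054347


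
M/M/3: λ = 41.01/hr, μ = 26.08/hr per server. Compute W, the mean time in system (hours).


a = 1.5725; ρ = 0.5242; P₀ = 0.193399
Lq = P₀·a^c·ρ/(c!(1−ρ)²) = 0.29012
Wq = Lq/λ = 0.29012/41.01 = 0.007074 hr
W = Wq + 1/μ = 0.007074 + 0.03834 = 0.04542 hr

Final: 0.04542 hr


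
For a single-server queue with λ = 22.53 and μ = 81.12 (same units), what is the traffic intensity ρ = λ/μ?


ρ = λ/μ = 22.53/81.12 = 0.2777

Final: 0.2777


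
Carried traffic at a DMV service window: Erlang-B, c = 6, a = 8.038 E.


B(6,8.038) = 0.391816 (Erlang-B)
Carried load = a(1 − B) = 8.038·(1 − 0.391816) = 8.038·0.608184 = 4.8886 E

Final: 4.8886 Erlangs


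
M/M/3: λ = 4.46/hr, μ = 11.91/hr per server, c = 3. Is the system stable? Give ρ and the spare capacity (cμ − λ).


Total capacity cμ = 3·11.91 = 35.73/hr
ρ = λ/(cμ) = 4.46/35.73 = 0.1248
Stable ⇔ ρ < 1: YES
Spare capacity = cμ − λ = 35.73 − 4.46 = 31.27/hr

Final: ρ = 0.1248; stable; margin = 31.27/hr


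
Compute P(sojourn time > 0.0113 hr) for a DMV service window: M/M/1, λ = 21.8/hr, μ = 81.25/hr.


W ~ Exponential(μ−λ) for M/M/1.
μ − λ = 81.25 − 21.8 = 59.4500
P(W > t) = e^{−(μ−λ)t} = e^{−0.6718} = 0.510796

Final: 0.510796


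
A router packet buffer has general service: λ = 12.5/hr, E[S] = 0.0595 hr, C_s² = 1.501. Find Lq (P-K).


ρ = λ·E[S] = 12.5·0.0595 = 0.7437
Lq = ρ²(1+C_s²)/(2(1−ρ)) = 0.5532·(1+1.501)/(2·0.2563)
= 0.5532·2.5010/0.5125 = 2.69944

Final: 2.69944


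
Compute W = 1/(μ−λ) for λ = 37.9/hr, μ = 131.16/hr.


W = 1/(μ−λ) = 1/(131.16 − 37.9) = 1/93.26 = 0.01072 hr

Final: 0.01072 hr


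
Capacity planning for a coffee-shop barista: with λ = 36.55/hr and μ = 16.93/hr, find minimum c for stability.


Stability requires cμ > λ ⇔ c > λ/μ.
λ/μ = 36.55/16.93 = 2.1589
Minimum integer c = ⌊2.1589⌋ + 1 = 3
Check: 3·16.93 = 50.79 > 36.55, while 2·16.93 = 33.86 ≤ 36.55

Final: 3 servers


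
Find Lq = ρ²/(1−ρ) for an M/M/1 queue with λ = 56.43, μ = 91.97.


ρ = 56.43/91.97 = 0.6136
Lq = ρ²/(1−ρ) = 0.3765/0.3864 = 0.9742

Final: 0.9742


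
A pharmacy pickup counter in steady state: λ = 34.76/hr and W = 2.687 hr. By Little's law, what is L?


L = λW = 34.76·2.687 = 93.4001

Final: 93.4001


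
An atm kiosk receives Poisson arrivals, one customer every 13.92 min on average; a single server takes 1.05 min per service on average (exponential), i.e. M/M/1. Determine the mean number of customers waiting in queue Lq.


λ = 60/13.92 = 4.3103 /hr
μ = 60/1.05 = 57.1429 /hr
ρ = λ/μ = 4.3103/57.1429 = 0.07543
Lq = ρ²/(1−ρ) = 0.005690/0.9246 = 0.006154

Final: 0.006154


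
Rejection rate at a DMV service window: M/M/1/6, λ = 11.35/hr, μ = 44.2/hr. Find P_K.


ρ = λ/μ = 11.35/44.2 = 0.2568
P_K = (1−ρ)ρ^K/(1−ρ^(K+1)) = (0.7432·0.0002867)/(1 − 0.00007362)
= 0.0002131/0.999926 = 0.0002131

Final: 0.0002131


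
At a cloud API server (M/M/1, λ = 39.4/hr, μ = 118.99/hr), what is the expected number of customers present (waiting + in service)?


ρ = λ/μ = 39.4/118.99 = 0.3311
L = ρ/(1−ρ) = 0.3311/(1 − 0.3311) = 0.3311/0.6689 = 0.4950

Final: 0.4950


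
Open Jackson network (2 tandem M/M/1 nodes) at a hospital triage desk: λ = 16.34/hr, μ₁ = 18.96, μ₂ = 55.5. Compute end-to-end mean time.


Each node sees arrival rate λ = 16.34/hr (tandem ⇒ throughput preserved).
W₁ = 1/(μ₁−λ) = 1/(18.96−16.34) = 0.38168 hr
W₂ = 1/(μ₂−λ) = 1/(55.5−16.34) = 0.02554 hr
W_total = W₁ + W₂ = 0.38168 + 0.02554 = 0.40722 hr

Final: 0.40722 hr


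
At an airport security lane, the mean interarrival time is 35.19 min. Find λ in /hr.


λ = 1/(interarrival time) in consistent units.
1 hour = 60 min, so λ = 60/35.19 = 1.7050 per hour

Final: 1.7050 /hr


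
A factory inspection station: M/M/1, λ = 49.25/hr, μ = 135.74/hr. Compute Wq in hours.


ρ = 49.25/135.74 = 0.3628
Wq = ρ/(μ−λ) = 0.3628/(135.74 − 49.25) = 0.3628/86.49 = 0.004195 hr

Final: 0.004195 hr


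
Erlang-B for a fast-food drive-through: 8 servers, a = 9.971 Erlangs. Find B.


B(c,a) = (a^c/c!) / Σ_{k=0}^{c} a^k/k!
a^8/8! = 2423.199700
Σ terms (k=0..8): 1.00000 + 9.97100 + 49.71042 + 165.22087 + 411.85432 + 821.31988 + 1364.89675 + 1944.19793 + 2423.19970 = 7191.370875
B = 2423.199700/7191.370875 = 0.336959

Final: 0.336959
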